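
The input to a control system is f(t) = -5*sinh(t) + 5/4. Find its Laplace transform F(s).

F(s) = -5/(s^2 - 1) + 5/(4*s)

The transform is linear, so treat each term independently.
(-5)·[L{sinh(t)} = 1/(s^2 - 1)]; L{5/4} = (5/4)/s.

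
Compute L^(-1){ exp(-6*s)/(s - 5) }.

The factor e^(-6s) signals a time shift by c = 6 (second shifting theorem).
L{e^(5t)} = 1/(s - 5), so L^-1{1/(s - 5)} = exp(5*t).
Hence the inverse is u(t - 6) times that function evaluated at t - 6.

Heaviside(t - 6)*(exp(5*t - 30))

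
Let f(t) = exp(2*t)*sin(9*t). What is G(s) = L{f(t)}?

L{sin(9t)} = 9/(s^2 + 81).
By the first shifting theorem, multiplying by e^(2t) replaces s with s - 2.

G(s) = 9/((s - 2)^2 + 81)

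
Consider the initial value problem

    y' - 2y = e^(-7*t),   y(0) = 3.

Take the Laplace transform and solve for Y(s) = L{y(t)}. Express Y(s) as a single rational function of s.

Apply the Laplace transform to the equation.
Using L{y'} = sY - y(0) = sY - 3, the left side becomes (s - 2)Y - (3).
The right side is L{e^(-7*t)} = 1/(s + 7).
So (s - 2)Y = 1/(s + 7) + (3).
Divide through and combine into a single rational function.

Y(s) = (3*s + 22)/(s^2 + 5*s - 14)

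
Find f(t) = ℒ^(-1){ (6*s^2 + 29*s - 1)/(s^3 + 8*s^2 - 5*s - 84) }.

f(t) = 2*exp(3*t) + exp(-4*t) + 3*exp(-7*t)

Factor the denominator: s^3 + 8*s^2 - 5*s - 84 = (s - 3)*(s + 4)*(s + 7).
Partial fraction decomposition gives [1/(s + 4)] + [3/(s + 7)] + [2/(s - 3)].
Invert each term: 1/(s + 4) ↔ e^(-4t); 3/(s + 7) ↔ 3e^(-7t); 2/(s - 3) ↔ 2e^(3t).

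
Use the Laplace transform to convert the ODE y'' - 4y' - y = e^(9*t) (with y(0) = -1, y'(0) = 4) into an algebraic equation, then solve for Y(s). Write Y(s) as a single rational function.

Y(s) = (-s^2 + 17*s - 71)/(s^3 - 13*s^2 + 35*s + 9)

Apply the Laplace transform to the equation.
With L{y''} = s^2 Y - s·y(0) - y'(0) and L{y'} = sY - y(0), with y(0) = -1, y'(0) = 4: the LHS transforms to (s^2 - 4*s - 1)Y - (-s + 8).
The right side is L{e^(9*t)} = 1/(s - 9).
So (s^2 - 4*s - 1)Y = 1/(s - 9) + (-s + 8).
Isolate Y and clear denominators.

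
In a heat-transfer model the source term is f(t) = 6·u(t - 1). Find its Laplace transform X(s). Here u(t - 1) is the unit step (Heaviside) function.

X(s) = 6*exp(-s)/s

By the second shifting theorem, L{u(t - c)·g(t - c)} = e^(-cs)·G(s) with c = 1 and G(s) = L{g(t)}.
L{6} = 6/s.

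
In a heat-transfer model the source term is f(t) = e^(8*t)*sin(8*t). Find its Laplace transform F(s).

L{sin(8t)} = 8/(s^2 + 64).
By the first shifting theorem, multiplying by e^(8t) replaces s with s - 8.

F(s) = 8/((s - 8)^2 + 64)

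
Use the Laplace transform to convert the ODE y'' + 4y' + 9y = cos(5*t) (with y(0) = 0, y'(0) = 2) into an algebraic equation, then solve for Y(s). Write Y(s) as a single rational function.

Y(s) = (2*s^2 + s + 50)/(s^4 + 4*s^3 + 34*s^2 + 100*s + 225)

Apply the Laplace transform to the equation.
Using L{y''} = s^2 Y - s·y(0) - y'(0) and L{y'} = sY - y(0), with y(0) = 0, y'(0) = 2, the left side becomes (s^2 + 4*s + 9)Y - (2).
The right side is L{cos(5*t)} = s/(s^2 + 25).
So (s^2 + 4*s + 9)Y = s/(s^2 + 25) + (2).
Divide through and combine into a single rational function.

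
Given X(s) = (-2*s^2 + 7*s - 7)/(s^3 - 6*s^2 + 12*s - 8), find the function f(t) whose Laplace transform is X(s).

f(t) = -t^2*exp(2*t)/2 - t*exp(2*t) - 2*exp(2*t)

Factor the denominator: s^3 - 6*s^2 + 12*s - 8 = (s - 2)^3.
Partial fraction decomposition gives [-2/(s - 2)] + [-1/(s - 2)^2] + [-1/(s - 2)^3].
Invert each term: -2/(s - 2) ↔ -2e^(2t); -1/(s - 2)^2 ↔ -t·e^(2t); -1/(s - 2)^3 ↔ (-1/2)t^2·e^(2t).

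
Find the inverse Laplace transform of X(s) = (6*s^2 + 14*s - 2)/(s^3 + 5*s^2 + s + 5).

Factor the denominator: s^3 + 5*s^2 + s + 5 = (s + 5)*(s^2 + 1).
Partial fraction decomposition gives [3/(s + 5)] + [3*s/(s^2 + 1)] + [-1/(s^2 + 1)].
Invert each term: 3/(s + 5) ↔ 3e^(-5t); 3·s/(s^2 + 1) ↔ 3cos(t); -1·1/(s^2 + 1) ↔ -sin(t).

-sin(t) + 3*cos(t) + 3*exp(-5*t)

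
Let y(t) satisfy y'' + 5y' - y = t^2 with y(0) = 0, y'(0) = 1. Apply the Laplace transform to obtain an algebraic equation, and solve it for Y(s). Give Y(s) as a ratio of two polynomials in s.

Transform both sides with L{·}.
Using L{y''} = s^2 Y - s·y(0) - y'(0) and L{y'} = sY - y(0), with y(0) = 0, y'(0) = 1, the left side becomes (s^2 + 5*s - 1)Y - (1).
The right side is L{t^2} = 2/s^3.
So (s^2 + 5*s - 1)Y = 2/s^3 + (1).
Isolate Y and clear denominators.

Y(s) = (s^3 + 2)/(s^5 + 5*s^4 - s^3)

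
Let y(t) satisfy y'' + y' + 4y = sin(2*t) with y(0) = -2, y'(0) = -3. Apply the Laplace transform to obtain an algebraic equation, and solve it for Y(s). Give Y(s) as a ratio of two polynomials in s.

Y(s) = (-2*s^3 - 5*s^2 - 8*s - 18)/(s^4 + s^3 + 8*s^2 + 4*s + 16)

Transform both sides with L{·}.
Using L{y''} = s^2 Y - s·y(0) - y'(0) and L{y'} = sY - y(0), with y(0) = -2, y'(0) = -3, the left side becomes (s^2 + s + 4)Y - (-2*s - 5).
The right side is L{sin(2*t)} = 2/(s^2 + 4).
So (s^2 + s + 4)Y = 2/(s^2 + 4) + (-2*s - 5).
Isolate Y and clear denominators.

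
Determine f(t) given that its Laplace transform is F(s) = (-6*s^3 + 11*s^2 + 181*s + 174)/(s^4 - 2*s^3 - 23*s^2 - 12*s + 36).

Factor the denominator: s^4 - 2*s^3 - 23*s^2 - 12*s + 36 = (s - 6)*(s - 1)*(s + 2)*(s + 3).
Partial fraction decomposition gives [3/(s + 3)] + [-6/(s - 1)] + [-4/(s + 2)] + [1/(s - 6)].
Invert each term: 3/(s + 3) ↔ 3e^(-3t); -6/(s - 1) ↔ -6e^(t); -4/(s + 2) ↔ -4e^(-2t); 1/(s - 6) ↔ e^(6t).

f(t) = exp(6*t) - 6*exp(t) - 4*exp(-2*t) + 3*exp(-3*t)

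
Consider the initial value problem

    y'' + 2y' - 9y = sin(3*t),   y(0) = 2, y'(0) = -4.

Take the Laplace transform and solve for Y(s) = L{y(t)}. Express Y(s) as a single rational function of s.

Transform both sides with L{·}.
Using L{y''} = s^2 Y - s·y(0) - y'(0) and L{y'} = sY - y(0), with y(0) = 2, y'(0) = -4, the left side becomes (s^2 + 2*s - 9)Y - (2*s).
The right side is L{sin(3*t)} = 3/(s^2 + 9).
So (s^2 + 2*s - 9)Y = 3/(s^2 + 9) + (2*s).
Isolate Y and clear denominators.

Y(s) = (2*s^3 + 18*s + 3)/(s^4 + 2*s^3 + 18*s - 81)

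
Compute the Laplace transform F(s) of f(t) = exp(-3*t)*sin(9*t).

F(s) = 9/((s + 3)^2 + 81)

L{sin(9t)} = 9/(s^2 + 81).
By the first shifting theorem, multiplying by e^(-3t) replaces s with s + 3.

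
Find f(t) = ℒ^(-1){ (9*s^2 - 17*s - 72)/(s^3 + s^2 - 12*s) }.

Factor the denominator: s^3 + s^2 - 12*s = s*(s - 3)*(s + 4).
Partial fraction decomposition gives [-2/(s - 3)] + [6/s] + [5/(s + 4)].
Invert each term: -2/(s - 3) ↔ -2e^(3t); 6/(s - 0) ↔ 6e^(0t); 5/(s + 4) ↔ 5e^(-4t).

f(t) = -2*exp(3*t) + 6 + 5*exp(-4*t)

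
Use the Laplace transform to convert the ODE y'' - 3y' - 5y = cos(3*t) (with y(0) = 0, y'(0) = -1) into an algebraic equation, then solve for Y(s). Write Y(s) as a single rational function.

Y(s) = (-s^2 + s - 9)/(s^4 - 3*s^3 + 4*s^2 - 27*s - 45)

Take the Laplace transform of both sides.
The derivative rules (L{y''} = s^2 Y - s·y(0) - y'(0) and L{y'} = sY - y(0), with y(0) = 0, y'(0) = -1) turn the left side into (s^2 - 3*s - 5)Y - (-1).
The right side is L{cos(3*t)} = s/(s^2 + 9).
So (s^2 - 3*s - 5)Y = s/(s^2 + 9) + (-1).
Divide through and combine into a single rational function.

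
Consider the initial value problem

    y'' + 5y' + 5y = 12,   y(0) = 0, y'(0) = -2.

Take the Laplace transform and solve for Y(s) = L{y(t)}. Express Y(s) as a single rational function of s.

Y(s) = (-2*s + 12)/(s^3 + 5*s^2 + 5*s)

Take the Laplace transform of both sides.
With L{y''} = s^2 Y - s·y(0) - y'(0) and L{y'} = sY - y(0), with y(0) = 0, y'(0) = -2: the LHS transforms to (s^2 + 5*s + 5)Y - (-2).
The right side is L{12} = 12/s.
So (s^2 + 5*s + 5)Y = 12/s + (-2).
Isolate Y and clear denominators.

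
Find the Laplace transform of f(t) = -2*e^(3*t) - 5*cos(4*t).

-5*s/(s^2 + 16) - 2/(s - 3)

The transform is linear, so treat each term independently.
(-5)·[L{cos(4t)} = s/(s^2 + 16)]; (-2)·[L{e^(3t)} = 1/(s - 3)].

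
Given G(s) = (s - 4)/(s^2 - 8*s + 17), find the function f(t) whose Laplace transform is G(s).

Rewrite the denominator: s^2 - 8*s + 17 = (s - 4)^2 + 1.
The form in (s - 4) signals a first-shifting-theorem factor e^(4t).
Since L{cos(t)} = s/(s^2 + 1), the inverse is e^(4*t)*cos(t).

f(t) = exp(4*t)*cos(t)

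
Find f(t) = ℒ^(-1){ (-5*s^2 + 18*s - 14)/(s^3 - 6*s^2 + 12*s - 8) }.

f(t) = t^2*exp(2*t) - 2*t*exp(2*t) - 5*exp(2*t)

Factor the denominator: s^3 - 6*s^2 + 12*s - 8 = (s - 2)^3.
Partial fraction decomposition gives [-5/(s - 2)] + [-2/(s - 2)^2] + [2/(s - 2)^3].
Invert each term: -5/(s - 2) ↔ -5e^(2t); -2/(s - 2)^2 ↔ -2t·e^(2t); 2/(s - 2)^3 ↔ (1)t^2·e^(2t).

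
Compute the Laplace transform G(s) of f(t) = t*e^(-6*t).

L{e^(-6t)} = 1/(s + 6).
Then apply L{t·g(t)} = -d/ds[H(s)] with H(s) = 1/(s + 6):
differentiating 1 time and applying the sign gives (s + 6)^(-2).

G(s) = (s + 6)^(-2)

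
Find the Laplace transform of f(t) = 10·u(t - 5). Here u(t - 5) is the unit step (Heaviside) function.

By the second shifting theorem, L{u(t - c)·g(t - c)} = e^(-cs)·G(s) with c = 5 and G(s) = L{g(t)}.
L{10} = 10/s.

10*exp(-5*s)/s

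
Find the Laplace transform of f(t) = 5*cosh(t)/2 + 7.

5*s/(2*(s^2 - 1)) + 7/s

By linearity of the Laplace transform, transform each term separately.
(5/2)·[L{cosh(t)} = s/(s^2 - 1)]; L{7} = 7/s.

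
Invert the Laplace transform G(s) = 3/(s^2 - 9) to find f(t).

Since L{sinh(3t)} = 3/(s^2 - 9), the inverse is sinh(3*t).

f(t) = sinh(3*t)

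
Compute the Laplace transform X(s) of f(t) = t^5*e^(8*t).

L{t^5} = 5!/s^6 = 120/s^6.
By the first shifting theorem, multiplying by e^(8t) replaces s with s - 8.

X(s) = 120/(s - 8)^6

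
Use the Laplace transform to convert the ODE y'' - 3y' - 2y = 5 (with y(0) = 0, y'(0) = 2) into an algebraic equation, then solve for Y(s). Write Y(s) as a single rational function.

Take the Laplace transform of both sides.
The derivative rules (L{y''} = s^2 Y - s·y(0) - y'(0) and L{y'} = sY - y(0), with y(0) = 0, y'(0) = 2) turn the left side into (s^2 - 3*s - 2)Y - (2).
The right side is L{5} = 5/s.
So (s^2 - 3*s - 2)Y = 5/s + (2).
Divide through and combine into a single rational function.

Y(s) = (2*s + 5)/(s^3 - 3*s^2 - 2*s)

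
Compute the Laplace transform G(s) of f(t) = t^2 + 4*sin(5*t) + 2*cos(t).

G(s) = 2*s/(s^2 + 1) + 20/(s^2 + 25) + 2/s^3

The transform is linear, so treat each term independently.
(2)·[L{cos(t)} = s/(s^2 + 1)]; (4)·[L{sin(5t)} = 5/(s^2 + 25)]; L{t^2} = 2!/s^3 = 2/s^3.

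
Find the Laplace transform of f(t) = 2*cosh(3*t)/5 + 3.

2*s/(5*(s^2 - 9)) + 3/s

Apply the Laplace transform termwise.
(2/5)·[L{cosh(3t)} = s/(s^2 - 9)]; L{3} = 3/s.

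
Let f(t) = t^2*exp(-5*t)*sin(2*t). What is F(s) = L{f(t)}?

L{sin(2t)} = 2/(s^2 + 4).
Multiplying by e^(-5t) shifts s → s + 5, so L{exp(-5*t)*sin(2*t)} = 2/((s + 5)^2 + 4).
Then apply L{t^2·g(t)} = (-1)^2 d^2/ds^2[G(s)] with G(s) = 2/((s + 5)^2 + 4):
differentiating 2 times and applying the sign gives 4*(3*s^2 + 30*s + 71)/(s^2 + 10*s + 29)^3.

F(s) = 4*(3*s^2 + 30*s + 71)/(s^2 + 10*s + 29)^3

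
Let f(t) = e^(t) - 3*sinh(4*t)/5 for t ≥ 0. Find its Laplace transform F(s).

F(s) = -12/(5*(s^2 - 16)) + 1/(s - 1)

The transform is linear, so treat each term independently.
L{e^(t)} = 1/(s - 1); (-3/5)·[L{sinh(4t)} = 4/(s^2 - 16)].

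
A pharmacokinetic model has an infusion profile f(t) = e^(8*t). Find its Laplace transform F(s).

L{1} = 1/s.
By the first shifting theorem, multiplying by e^(8t) replaces s with s - 8.

F(s) = 1/(s - 8)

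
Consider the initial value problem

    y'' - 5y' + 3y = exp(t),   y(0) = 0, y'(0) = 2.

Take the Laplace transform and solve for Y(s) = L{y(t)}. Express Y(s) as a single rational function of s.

Laplace-transform each side.
The derivative rules (L{y''} = s^2 Y - s·y(0) - y'(0) and L{y'} = sY - y(0), with y(0) = 0, y'(0) = 2) turn the left side into (s^2 - 5*s + 3)Y - (2).
The right side is L{exp(t)} = 1/(s - 1).
So (s^2 - 5*s + 3)Y = 1/(s - 1) + (2).
Isolate Y and clear denominators.

Y(s) = (2*s - 1)/(s^3 - 6*s^2 + 8*s - 3)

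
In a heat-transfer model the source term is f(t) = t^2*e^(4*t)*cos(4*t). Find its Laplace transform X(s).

L{cos(4t)} = s/(s^2 + 16).
Multiplying by e^(4t) shifts s → s - 4, so L{e^(4*t)*cos(4*t)} = (s - 4)/((s - 4)^2 + 16).
Then apply L{t^2·g(t)} = (-1)^2 d^2/ds^2[G(s)] with G(s) = (s - 4)/((s - 4)^2 + 16):
differentiating 2 times and applying the sign gives 2*(s - 4)*(s^2 - 8*s - 32)/(s^2 - 8*s + 32)^3.

X(s) = 2*(s - 4)*(s^2 - 8*s - 32)/(s^2 - 8*s + 32)^3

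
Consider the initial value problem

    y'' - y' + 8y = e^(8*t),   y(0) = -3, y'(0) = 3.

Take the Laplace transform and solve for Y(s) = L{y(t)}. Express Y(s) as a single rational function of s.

Y(s) = (-3*s^2 + 30*s - 47)/(s^3 - 9*s^2 + 16*s - 64)

Transform both sides with L{·}.
The derivative rules (L{y''} = s^2 Y - s·y(0) - y'(0) and L{y'} = sY - y(0), with y(0) = -3, y'(0) = 3) turn the left side into (s^2 - s + 8)Y - (-3*s + 6).
The right side is L{e^(8*t)} = 1/(s - 8).
So (s^2 - s + 8)Y = 1/(s - 8) + (-3*s + 6).
Isolate Y and clear denominators.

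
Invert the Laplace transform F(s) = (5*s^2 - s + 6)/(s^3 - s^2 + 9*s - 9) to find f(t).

Factor the denominator: s^3 - s^2 + 9*s - 9 = (s - 1)*(s^2 + 9).
Partial fraction decomposition gives [1/(s - 1)] + [4*s/(s^2 + 9)] + [3/(s^2 + 9)].
Invert each term: 1/(s - 1) ↔ e^(t); 4·s/(s^2 + 9) ↔ 4cos(3t); 1·3/(s^2 + 9) ↔ sin(3t).

f(t) = exp(t) + sin(3*t) + 4*cos(3*t)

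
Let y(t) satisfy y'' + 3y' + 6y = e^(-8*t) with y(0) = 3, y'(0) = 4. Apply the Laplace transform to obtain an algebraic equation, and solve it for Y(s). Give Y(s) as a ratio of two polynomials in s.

Take the Laplace transform of both sides.
The derivative rules (L{y''} = s^2 Y - s·y(0) - y'(0) and L{y'} = sY - y(0), with y(0) = 3, y'(0) = 4) turn the left side into (s^2 + 3*s + 6)Y - (3*s + 13).
The right side is L{e^(-8*t)} = 1/(s + 8).
So (s^2 + 3*s + 6)Y = 1/(s + 8) + (3*s + 13).
Divide through and combine into a single rational function.

Y(s) = (3*s^2 + 37*s + 105)/(s^3 + 11*s^2 + 30*s + 48)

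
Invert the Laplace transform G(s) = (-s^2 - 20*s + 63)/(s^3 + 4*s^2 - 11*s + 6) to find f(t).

f(t) = 6*t*exp(t) - 4*exp(t) + 3*exp(-6*t)

Factor the denominator: s^3 + 4*s^2 - 11*s + 6 = (s - 1)^2*(s + 6).
Partial fraction decomposition gives [-4/(s - 1)] + [6/(s - 1)^2] + [3/(s + 6)].
Invert each term: -4/(s - 1) ↔ -4e^(t); 6/(s - 1)^2 ↔ 6t·e^(t); 3/(s + 6) ↔ 3e^(-6t).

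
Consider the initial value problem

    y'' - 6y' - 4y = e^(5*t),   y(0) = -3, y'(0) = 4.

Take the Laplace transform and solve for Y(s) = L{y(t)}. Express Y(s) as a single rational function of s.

Take the Laplace transform of both sides.
Using L{y''} = s^2 Y - s·y(0) - y'(0) and L{y'} = sY - y(0), with y(0) = -3, y'(0) = 4, the left side becomes (s^2 - 6*s - 4)Y - (-3*s + 22).
The right side is L{e^(5*t)} = 1/(s - 5).
So (s^2 - 6*s - 4)Y = 1/(s - 5) + (-3*s + 22).
Isolate Y and clear denominators.

Y(s) = (-3*s^2 + 37*s - 109)/(s^3 - 11*s^2 + 26*s + 20)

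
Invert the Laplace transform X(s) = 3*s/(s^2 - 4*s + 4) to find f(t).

f(t) = 6*t*exp(2*t) + 3*exp(2*t)

Factor the denominator: s^2 - 4*s + 4 = (s - 2)^2.
Partial fraction decomposition gives [3/(s - 2)] + [6/(s - 2)^2].
Invert each term: 3/(s - 2) ↔ 3e^(2t); 6/(s - 2)^2 ↔ 6t·e^(2t).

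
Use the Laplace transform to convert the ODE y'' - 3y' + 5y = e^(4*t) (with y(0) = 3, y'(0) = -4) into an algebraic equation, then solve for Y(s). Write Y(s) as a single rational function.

Y(s) = (3*s^2 - 25*s + 53)/(s^3 - 7*s^2 + 17*s - 20)

Take the Laplace transform of both sides.
Using L{y''} = s^2 Y - s·y(0) - y'(0) and L{y'} = sY - y(0), with y(0) = 3, y'(0) = -4, the left side becomes (s^2 - 3*s + 5)Y - (3*s - 13).
The right side is L{e^(4*t)} = 1/(s - 4).
So (s^2 - 3*s + 5)Y = 1/(s - 4) + (3*s - 13).
Isolate Y and clear denominators.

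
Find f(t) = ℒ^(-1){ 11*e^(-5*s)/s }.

f(t) = Heaviside(t - 5)*(11)

The factor e^(-5s) signals a time shift by c = 5 (second shifting theorem).
L{11} = 11/s, so L^-1{11/s} = 11.
Hence the inverse is u(t - 5) times that function evaluated at t - 5.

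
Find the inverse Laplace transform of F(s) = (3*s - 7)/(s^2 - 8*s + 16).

5*t*exp(4*t) + 3*exp(4*t)

Factor the denominator: s^2 - 8*s + 16 = (s - 4)^2.
Partial fraction decomposition gives [3/(s - 4)] + [5/(s - 4)^2].
Invert each term: 3/(s - 4) ↔ 3e^(4t); 5/(s - 4)^2 ↔ 5t·e^(4t).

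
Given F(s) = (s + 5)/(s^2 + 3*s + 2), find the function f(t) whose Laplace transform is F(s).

f(t) = 4*exp(-t) - 3*exp(-2*t)

Factor the denominator: s^2 + 3*s + 2 = (s + 1)*(s + 2).
Partial fraction decomposition gives [-3/(s + 2)] + [4/(s + 1)].
Invert each term: -3/(s + 2) ↔ -3e^(-2t); 4/(s + 1) ↔ 4e^(-t).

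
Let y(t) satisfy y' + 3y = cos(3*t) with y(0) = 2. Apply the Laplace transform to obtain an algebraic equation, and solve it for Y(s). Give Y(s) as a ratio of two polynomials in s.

Y(s) = (2*s^2 + s + 18)/(s^3 + 3*s^2 + 9*s + 27)

Take the Laplace transform of both sides.
Using L{y'} = sY - y(0) = sY - 2, the left side becomes (s + 3)Y - (2).
The right side is L{cos(3*t)} = s/(s^2 + 9).
So (s + 3)Y = s/(s^2 + 9) + (2).
Isolate Y and clear denominators.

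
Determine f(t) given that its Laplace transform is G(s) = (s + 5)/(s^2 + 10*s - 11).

Rewrite the denominator: s^2 + 10*s - 11 = (s + 5)^2 - 36.
The form in (s + 5) signals a first-shifting-theorem factor e^(-5t).
Since L{cosh(6t)} = s/(s^2 - 36), the inverse is e^(-5*t)*cosh(6*t).

f(t) = exp(-5*t)*cosh(6*t)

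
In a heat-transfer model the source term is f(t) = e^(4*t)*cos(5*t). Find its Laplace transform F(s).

F(s) = (s - 4)/((s - 4)^2 + 25)

L{cos(5t)} = s/(s^2 + 25).
By the first shifting theorem, multiplying by e^(4t) replaces s with s - 4.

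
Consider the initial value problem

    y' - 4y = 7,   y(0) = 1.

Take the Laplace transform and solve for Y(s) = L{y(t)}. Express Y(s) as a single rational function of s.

Y(s) = (s + 7)/(s^2 - 4*s)

Apply the Laplace transform to the equation.
Using L{y'} = sY - y(0) = sY - 1, the left side becomes (s - 4)Y - (1).
The right side is L{7} = 7/s.
So (s - 4)Y = 7/s + (1).
Solve for Y(s) and write it as one ratio of polynomials.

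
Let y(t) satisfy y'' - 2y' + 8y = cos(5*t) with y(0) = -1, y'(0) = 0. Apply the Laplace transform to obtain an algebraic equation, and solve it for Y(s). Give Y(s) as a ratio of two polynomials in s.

Laplace-transform each side.
With L{y''} = s^2 Y - s·y(0) - y'(0) and L{y'} = sY - y(0), with y(0) = -1, y'(0) = 0: the LHS transforms to (s^2 - 2*s + 8)Y - (-s + 2).
The right side is L{cos(5*t)} = s/(s^2 + 25).
So (s^2 - 2*s + 8)Y = s/(s^2 + 25) + (-s + 2).
Solve for Y(s) and write it as one ratio of polynomials.

Y(s) = (-s^3 + 2*s^2 - 24*s + 50)/(s^4 - 2*s^3 + 33*s^2 - 50*s + 200)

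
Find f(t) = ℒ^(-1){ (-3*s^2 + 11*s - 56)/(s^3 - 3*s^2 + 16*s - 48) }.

f(t) = -2*exp(3*t) + 2*sin(4*t) - cos(4*t)

Factor the denominator: s^3 - 3*s^2 + 16*s - 48 = (s - 3)*(s^2 + 16).
Partial fraction decomposition gives [-2/(s - 3)] + [-s/(s^2 + 16)] + [8/(s^2 + 16)].
Invert each term: -2/(s - 3) ↔ -2e^(3t); -1·s/(s^2 + 16) ↔ -cos(4t); 2·4/(s^2 + 16) ↔ 2sin(4t).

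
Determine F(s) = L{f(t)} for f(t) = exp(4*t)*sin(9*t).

L{sin(9t)} = 9/(s^2 + 81).
By the first shifting theorem, multiplying by e^(4t) replaces s with s - 4.

F(s) = 9/((s - 4)^2 + 81)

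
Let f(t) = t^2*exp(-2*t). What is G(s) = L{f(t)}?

L{e^(-2t)} = 1/(s + 2).
Then apply L{t^2·g(t)} = (-1)^2 d^2/ds^2[H(s)] with H(s) = 1/(s + 2):
differentiating 2 times and applying the sign gives 2/(s + 2)^3.

G(s) = 2/(s + 2)^3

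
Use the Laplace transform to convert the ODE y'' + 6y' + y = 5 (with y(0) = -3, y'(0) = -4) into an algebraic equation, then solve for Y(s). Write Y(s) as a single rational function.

Y(s) = (-3*s^2 - 22*s + 5)/(s^3 + 6*s^2 + s)

Take the Laplace transform of both sides.
The derivative rules (L{y''} = s^2 Y - s·y(0) - y'(0) and L{y'} = sY - y(0), with y(0) = -3, y'(0) = -4) turn the left side into (s^2 + 6*s + 1)Y - (-3*s - 22).
The right side is L{5} = 5/s.
So (s^2 + 6*s + 1)Y = 5/s + (-3*s - 22).
Solve for Y(s) and write it as one ratio of polynomials.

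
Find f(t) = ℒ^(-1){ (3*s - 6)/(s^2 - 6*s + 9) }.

Factor the denominator: s^2 - 6*s + 9 = (s - 3)^2.
Partial fraction decomposition gives [3/(s - 3)] + [3/(s - 3)^2].
Invert each term: 3/(s - 3) ↔ 3e^(3t); 3/(s - 3)^2 ↔ 3t·e^(3t).

f(t) = 3*t*exp(3*t) + 3*exp(3*t)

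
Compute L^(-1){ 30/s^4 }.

Since L{t^3} = 3!/s^4 = 6/s^4, the inverse is t^3, scaled by 5.

5*t^3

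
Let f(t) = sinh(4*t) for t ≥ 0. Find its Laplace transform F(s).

L{sinh(4t)} = 4/(s^2 - 16).

F(s) = 4/(s^2 - 16)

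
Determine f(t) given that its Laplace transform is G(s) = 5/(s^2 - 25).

Since L{sinh(5t)} = 5/(s^2 - 25), the inverse is sinh(5*t).

f(t) = sinh(5*t)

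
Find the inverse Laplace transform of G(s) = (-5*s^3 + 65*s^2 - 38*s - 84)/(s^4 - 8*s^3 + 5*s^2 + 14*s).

4*exp(7*t) - 2*exp(2*t) - 6 - exp(-t)

Factor the denominator: s^4 - 8*s^3 + 5*s^2 + 14*s = s*(s - 7)*(s - 2)*(s + 1).
Partial fraction decomposition gives [-2/(s - 2)] + [4/(s - 7)] + [-6/s] + [-1/(s + 1)].
Invert each term: -2/(s - 2) ↔ -2e^(2t); 4/(s - 7) ↔ 4e^(7t); -6/(s - 0) ↔ -6e^(0t); -1/(s + 1) ↔ -e^(-t).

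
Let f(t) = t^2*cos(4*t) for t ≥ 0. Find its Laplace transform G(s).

G(s) = 2*s*(s^2 - 48)/(s^2 + 16)^3

L{cos(4t)} = s/(s^2 + 16).
Then apply L{t^2·g(t)} = (-1)^2 d^2/ds^2[H(s)] with H(s) = s/(s^2 + 16):
differentiating 2 times and applying the sign gives 2*s*(s^2 - 48)/(s^2 + 16)^3.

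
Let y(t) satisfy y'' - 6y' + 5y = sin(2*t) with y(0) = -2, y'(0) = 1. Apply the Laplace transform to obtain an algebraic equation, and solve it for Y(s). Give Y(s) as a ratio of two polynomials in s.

Y(s) = (-2*s^3 + 13*s^2 - 8*s + 54)/(s^4 - 6*s^3 + 9*s^2 - 24*s + 20)

Take the Laplace transform of both sides.
Using L{y''} = s^2 Y - s·y(0) - y'(0) and L{y'} = sY - y(0), with y(0) = -2, y'(0) = 1, the left side becomes (s^2 - 6*s + 5)Y - (-2*s + 13).
The right side is L{sin(2*t)} = 2/(s^2 + 4).
So (s^2 - 6*s + 5)Y = 2/(s^2 + 4) + (-2*s + 13).
Divide through and combine into a single rational function.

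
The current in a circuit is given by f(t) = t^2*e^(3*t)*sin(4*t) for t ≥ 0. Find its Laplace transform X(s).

X(s) = 8*(3*s^2 - 18*s + 11)/(s^2 - 6*s + 25)^3

L{sin(4t)} = 4/(s^2 + 16).
Multiplying by e^(3t) shifts s → s - 3, so L{e^(3*t)*sin(4*t)} = 4/((s - 3)^2 + 16).
Then apply L{t^2·g(t)} = (-1)^2 d^2/ds^2[G(s)] with G(s) = 4/((s - 3)^2 + 16):
differentiating 2 times and applying the sign gives 8*(3*s^2 - 18*s + 11)/(s^2 - 6*s + 25)^3.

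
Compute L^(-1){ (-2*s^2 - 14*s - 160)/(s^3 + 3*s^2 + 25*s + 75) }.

Factor the denominator: s^3 + 3*s^2 + 25*s + 75 = (s + 3)*(s^2 + 25).
Partial fraction decomposition gives [-4/(s + 3)] + [2*s/(s^2 + 25)] + [-20/(s^2 + 25)].
Invert each term: -4/(s + 3) ↔ -4e^(-3t); 2·s/(s^2 + 25) ↔ 2cos(5t); -4·5/(s^2 + 25) ↔ -4sin(5t).

-4*sin(5*t) + 2*cos(5*t) - 4*exp(-3*t)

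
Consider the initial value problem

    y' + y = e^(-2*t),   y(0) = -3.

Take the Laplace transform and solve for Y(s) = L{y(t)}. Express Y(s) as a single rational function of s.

Y(s) = (-3*s - 5)/(s^2 + 3*s + 2)

Transform both sides with L{·}.
Using L{y'} = sY - y(0) = sY - (-3), the left side becomes (s + 1)Y - (-3).
The right side is L{e^(-2*t)} = 1/(s + 2).
So (s + 1)Y = 1/(s + 2) + (-3).
Solve for Y(s) and write it as one ratio of polynomials.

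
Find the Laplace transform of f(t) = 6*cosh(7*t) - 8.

6*s/(s^2 - 49) - 8/s

By linearity of the Laplace transform, transform each term separately.
(6)·[L{cosh(7t)} = s/(s^2 - 49)]; L{-8} = -8/s.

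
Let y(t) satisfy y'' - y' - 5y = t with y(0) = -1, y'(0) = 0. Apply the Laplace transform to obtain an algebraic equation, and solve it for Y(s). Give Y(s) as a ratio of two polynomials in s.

Transform both sides with L{·}.
Using L{y''} = s^2 Y - s·y(0) - y'(0) and L{y'} = sY - y(0), with y(0) = -1, y'(0) = 0, the left side becomes (s^2 - s - 5)Y - (-s + 1).
The right side is L{t} = s^(-2).
So (s^2 - s - 5)Y = s^(-2) + (-s + 1).
Divide through and combine into a single rational function.

Y(s) = (-s^3 + s^2 + 1)/(s^4 - s^3 - 5*s^2)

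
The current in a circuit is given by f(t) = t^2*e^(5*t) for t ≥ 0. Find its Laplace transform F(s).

F(s) = 2/(s - 5)^3

L{e^(5t)} = 1/(s - 5).
Then apply L{t^2·g(t)} = (-1)^2 d^2/ds^2[G(s)] with G(s) = 1/(s - 5):
differentiating 2 times and applying the sign gives 2/(s - 5)^3.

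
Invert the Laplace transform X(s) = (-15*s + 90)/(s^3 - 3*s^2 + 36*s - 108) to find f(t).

f(t) = exp(3*t) - 3*sin(6*t) - cos(6*t)

Factor the denominator: s^3 - 3*s^2 + 36*s - 108 = (s - 3)*(s^2 + 36).
Partial fraction decomposition gives [1/(s - 3)] + [-s/(s^2 + 36)] + [-18/(s^2 + 36)].
Invert each term: 1/(s - 3) ↔ e^(3t); -1·s/(s^2 + 36) ↔ -cos(6t); -3·6/(s^2 + 36) ↔ -3sin(6t).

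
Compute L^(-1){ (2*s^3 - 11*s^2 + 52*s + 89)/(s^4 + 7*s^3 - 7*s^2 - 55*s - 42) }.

Factor the denominator: s^4 + 7*s^3 - 7*s^2 - 55*s - 42 = (s - 3)*(s + 1)*(s + 2)*(s + 7).
Partial fraction decomposition gives [-1/(s + 1)] + [-3/(s + 2)] + [1/(s - 3)] + [5/(s + 7)].
Invert each term: -1/(s + 1) ↔ -e^(-t); -3/(s + 2) ↔ -3e^(-2t); 1/(s - 3) ↔ e^(3t); 5/(s + 7) ↔ 5e^(-7t).

exp(3*t) - exp(-t) - 3*exp(-2*t) + 5*exp(-7*t)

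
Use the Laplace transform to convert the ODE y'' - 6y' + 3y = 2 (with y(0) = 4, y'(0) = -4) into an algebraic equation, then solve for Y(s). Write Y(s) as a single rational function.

Y(s) = (4*s^2 - 28*s + 2)/(s^3 - 6*s^2 + 3*s)

Apply the Laplace transform to the equation.
The derivative rules (L{y''} = s^2 Y - s·y(0) - y'(0) and L{y'} = sY - y(0), with y(0) = 4, y'(0) = -4) turn the left side into (s^2 - 6*s + 3)Y - (4*s - 28).
The right side is L{2} = 2/s.
So (s^2 - 6*s + 3)Y = 2/s + (4*s - 28).
Solve for Y(s) and write it as one ratio of polynomials.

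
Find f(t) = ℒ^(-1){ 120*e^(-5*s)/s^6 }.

f(t) = Heaviside(t - 5)*((t - 5)^5)

The factor e^(-5s) signals a time shift by c = 5 (second shifting theorem).
L{t^5} = 5!/s^6 = 120/s^6, so L^-1{120/s^6} = t^5.
Hence the inverse is u(t - 5) times that function evaluated at t - 5.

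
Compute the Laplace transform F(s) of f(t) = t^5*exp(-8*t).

F(s) = 120/(s + 8)^6

L{t^5} = 5!/s^6 = 120/s^6.
By the first shifting theorem, multiplying by e^(-8t) replaces s with s + 8.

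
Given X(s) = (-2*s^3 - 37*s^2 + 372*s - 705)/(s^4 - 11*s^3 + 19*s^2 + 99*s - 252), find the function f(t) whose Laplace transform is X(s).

f(t) = -5*exp(7*t) - 3*exp(4*t) + exp(3*t) + 5*exp(-3*t)

Factor the denominator: s^4 - 11*s^3 + 19*s^2 + 99*s - 252 = (s - 7)*(s - 4)*(s - 3)*(s + 3).
Partial fraction decomposition gives [-5/(s - 7)] + [1/(s - 3)] + [-3/(s - 4)] + [5/(s + 3)].
Invert each term: -5/(s - 7) ↔ -5e^(7t); 1/(s - 3) ↔ e^(3t); -3/(s - 4) ↔ -3e^(4t); 5/(s + 3) ↔ 5e^(-3t).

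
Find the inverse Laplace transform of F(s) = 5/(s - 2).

Since L{e^(2t)} = 1/(s - 2), the inverse is exp(2*t), scaled by 5.

5*exp(2*t)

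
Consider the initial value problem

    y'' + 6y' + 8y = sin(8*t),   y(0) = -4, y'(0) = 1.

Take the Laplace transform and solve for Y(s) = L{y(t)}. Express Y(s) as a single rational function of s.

Y(s) = (-4*s^3 - 23*s^2 - 256*s - 1464)/(s^4 + 6*s^3 + 72*s^2 + 384*s + 512)

Apply the Laplace transform to the equation.
With L{y''} = s^2 Y - s·y(0) - y'(0) and L{y'} = sY - y(0), with y(0) = -4, y'(0) = 1: the LHS transforms to (s^2 + 6*s + 8)Y - (-4*s - 23).
The right side is L{sin(8*t)} = 8/(s^2 + 64).
So (s^2 + 6*s + 8)Y = 8/(s^2 + 64) + (-4*s - 23).
Divide through and combine into a single rational function.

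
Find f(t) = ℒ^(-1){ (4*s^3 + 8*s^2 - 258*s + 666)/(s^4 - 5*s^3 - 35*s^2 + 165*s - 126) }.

Factor the denominator: s^4 - 5*s^3 - 35*s^2 + 165*s - 126 = (s - 7)*(s - 3)*(s - 1)*(s + 6).
Partial fraction decomposition gives [2/(s - 7)] + [-1/(s - 3)] + [-2/(s + 6)] + [5/(s - 1)].
Invert each term: 2/(s - 7) ↔ 2e^(7t); -1/(s - 3) ↔ -e^(3t); -2/(s + 6) ↔ -2e^(-6t); 5/(s - 1) ↔ 5e^(t).

f(t) = 2*exp(7*t) - exp(3*t) + 5*exp(t) - 2*exp(-6*t)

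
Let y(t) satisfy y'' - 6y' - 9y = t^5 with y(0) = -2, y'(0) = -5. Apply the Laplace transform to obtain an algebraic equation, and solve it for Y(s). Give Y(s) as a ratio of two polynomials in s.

Apply the Laplace transform to the equation.
With L{y''} = s^2 Y - s·y(0) - y'(0) and L{y'} = sY - y(0), with y(0) = -2, y'(0) = -5: the LHS transforms to (s^2 - 6*s - 9)Y - (-2*s + 7).
The right side is L{t^5} = 120/s^6.
So (s^2 - 6*s - 9)Y = 120/s^6 + (-2*s + 7).
Solve for Y(s) and write it as one ratio of polynomials.

Y(s) = (-2*s^7 + 7*s^6 + 120)/(s^8 - 6*s^7 - 9*s^6)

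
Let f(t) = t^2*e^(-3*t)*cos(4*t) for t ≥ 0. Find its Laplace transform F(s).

F(s) = 2*(s + 3)*(s^2 + 6*s - 39)/(s^2 + 6*s + 25)^3

L{cos(4t)} = s/(s^2 + 16).
Multiplying by e^(-3t) shifts s → s + 3, so L{e^(-3*t)*cos(4*t)} = (s + 3)/((s + 3)^2 + 16).
Then apply L{t^2·g(t)} = (-1)^2 d^2/ds^2[G(s)] with G(s) = (s + 3)/((s + 3)^2 + 16):
differentiating 2 times and applying the sign gives 2*(s + 3)*(s^2 + 6*s - 39)/(s^2 + 6*s + 25)^3.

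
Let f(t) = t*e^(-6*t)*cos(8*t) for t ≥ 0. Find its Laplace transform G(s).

G(s) = (s - 2)*(s + 14)/(s^2 + 12*s + 100)^2

L{cos(8t)} = s/(s^2 + 64).
Multiplying by e^(-6t) shifts s → s + 6, so L{e^(-6*t)*cos(8*t)} = (s + 6)/((s + 6)^2 + 64).
Then apply L{t·g(t)} = -d/ds[H(s)] with H(s) = (s + 6)/((s + 6)^2 + 64):
differentiating 1 time and applying the sign gives (s - 2)*(s + 14)/(s^2 + 12*s + 100)^2.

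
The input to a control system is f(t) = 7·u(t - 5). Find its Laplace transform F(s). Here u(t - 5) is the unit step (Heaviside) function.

F(s) = 7*exp(-5*s)/s

By the second shifting theorem, L{u(t - c)·g(t - c)} = e^(-cs)·G(s) with c = 5 and G(s) = L{g(t)}.
L{7} = 7/s.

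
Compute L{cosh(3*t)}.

L{cosh(3t)} = s/(s^2 - 9).

s/(s^2 - 9)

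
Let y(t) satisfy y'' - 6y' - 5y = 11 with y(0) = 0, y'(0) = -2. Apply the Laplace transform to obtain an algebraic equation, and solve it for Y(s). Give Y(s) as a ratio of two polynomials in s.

Y(s) = (-2*s + 11)/(s^3 - 6*s^2 - 5*s)

Take the Laplace transform of both sides.
With L{y''} = s^2 Y - s·y(0) - y'(0) and L{y'} = sY - y(0), with y(0) = 0, y'(0) = -2: the LHS transforms to (s^2 - 6*s - 5)Y - (-2).
The right side is L{11} = 11/s.
So (s^2 - 6*s - 5)Y = 11/s + (-2).
Divide through and combine into a single rational function.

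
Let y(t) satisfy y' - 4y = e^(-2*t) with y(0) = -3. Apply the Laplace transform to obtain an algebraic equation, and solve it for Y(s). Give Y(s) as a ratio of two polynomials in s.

Laplace-transform each side.
With L{y'} = sY - y(0) = sY - (-3): the LHS transforms to (s - 4)Y - (-3).
The right side is L{e^(-2*t)} = 1/(s + 2).
So (s - 4)Y = 1/(s + 2) + (-3).
Divide through and combine into a single rational function.

Y(s) = (-3*s - 5)/(s^2 - 2*s - 8)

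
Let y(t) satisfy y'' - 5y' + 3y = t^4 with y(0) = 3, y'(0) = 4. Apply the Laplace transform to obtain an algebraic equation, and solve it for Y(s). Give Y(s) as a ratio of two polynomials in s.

Apply the Laplace transform to the equation.
With L{y''} = s^2 Y - s·y(0) - y'(0) and L{y'} = sY - y(0), with y(0) = 3, y'(0) = 4: the LHS transforms to (s^2 - 5*s + 3)Y - (3*s - 11).
The right side is L{t^4} = 24/s^5.
So (s^2 - 5*s + 3)Y = 24/s^5 + (3*s - 11).
Divide through and combine into a single rational function.

Y(s) = (3*s^6 - 11*s^5 + 24)/(s^7 - 5*s^6 + 3*s^5)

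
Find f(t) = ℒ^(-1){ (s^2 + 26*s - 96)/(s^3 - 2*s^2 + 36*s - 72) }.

Factor the denominator: s^3 - 2*s^2 + 36*s - 72 = (s - 2)*(s^2 + 36).
Partial fraction decomposition gives [-1/(s - 2)] + [2*s/(s^2 + 36)] + [30/(s^2 + 36)].
Invert each term: -1/(s - 2) ↔ -e^(2t); 2·s/(s^2 + 36) ↔ 2cos(6t); 5·6/(s^2 + 36) ↔ 5sin(6t).

f(t) = -exp(2*t) + 5*sin(6*t) + 2*cos(6*t)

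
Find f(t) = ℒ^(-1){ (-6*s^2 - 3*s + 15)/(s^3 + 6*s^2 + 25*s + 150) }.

f(t) = 3*sin(5*t) - 3*cos(5*t) - 3*exp(-6*t)

Factor the denominator: s^3 + 6*s^2 + 25*s + 150 = (s + 6)*(s^2 + 25).
Partial fraction decomposition gives [-3/(s + 6)] + [-3*s/(s^2 + 25)] + [15/(s^2 + 25)].
Invert each term: -3/(s + 6) ↔ -3e^(-6t); -3·s/(s^2 + 25) ↔ -3cos(5t); 3·5/(s^2 + 25) ↔ 3sin(5t).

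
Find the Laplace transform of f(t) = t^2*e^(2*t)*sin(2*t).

4*(3*s^2 - 12*s + 8)/(s^2 - 4*s + 8)^3

L{sin(2t)} = 2/(s^2 + 4).
Multiplying by e^(2t) shifts s → s - 2, so L{e^(2*t)*sin(2*t)} = 2/((s - 2)^2 + 4).
Then apply L{t^2·g(t)} = (-1)^2 d^2/ds^2[G(s)] with G(s) = 2/((s - 2)^2 + 4):
differentiating 2 times and applying the sign gives 4*(3*s^2 - 12*s + 8)/(s^2 - 4*s + 8)^3.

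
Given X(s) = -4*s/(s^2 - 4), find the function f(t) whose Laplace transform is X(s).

f(t) = -4*cosh(2*t)

Since L{cosh(2t)} = s/(s^2 - 4), the inverse is cosh(2*t), scaled by -4.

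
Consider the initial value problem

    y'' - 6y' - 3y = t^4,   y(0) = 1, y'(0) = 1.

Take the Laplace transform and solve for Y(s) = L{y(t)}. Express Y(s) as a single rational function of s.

Y(s) = (s^6 - 5*s^5 + 24)/(s^7 - 6*s^6 - 3*s^5)

Laplace-transform each side.
The derivative rules (L{y''} = s^2 Y - s·y(0) - y'(0) and L{y'} = sY - y(0), with y(0) = 1, y'(0) = 1) turn the left side into (s^2 - 6*s - 3)Y - (s - 5).
The right side is L{t^4} = 24/s^5.
So (s^2 - 6*s - 3)Y = 24/s^5 + (s - 5).
Solve for Y(s) and write it as one ratio of polynomials.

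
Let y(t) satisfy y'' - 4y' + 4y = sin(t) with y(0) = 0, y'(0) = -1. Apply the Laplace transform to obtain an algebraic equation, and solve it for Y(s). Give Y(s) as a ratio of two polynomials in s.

Apply the Laplace transform to the equation.
With L{y''} = s^2 Y - s·y(0) - y'(0) and L{y'} = sY - y(0), with y(0) = 0, y'(0) = -1: the LHS transforms to (s^2 - 4*s + 4)Y - (-1).
The right side is L{sin(t)} = 1/(s^2 + 1).
So (s^2 - 4*s + 4)Y = 1/(s^2 + 1) + (-1).
Solve for Y(s) and write it as one ratio of polynomials.

Y(s) = -s^2/(s^4 - 4*s^3 + 5*s^2 - 4*s + 4)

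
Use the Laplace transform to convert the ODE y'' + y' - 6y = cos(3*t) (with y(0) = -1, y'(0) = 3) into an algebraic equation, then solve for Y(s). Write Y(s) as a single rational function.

Y(s) = (-s^3 + 2*s^2 - 8*s + 18)/(s^4 + s^3 + 3*s^2 + 9*s - 54)

Transform both sides with L{·}.
The derivative rules (L{y''} = s^2 Y - s·y(0) - y'(0) and L{y'} = sY - y(0), with y(0) = -1, y'(0) = 3) turn the left side into (s^2 + s - 6)Y - (-s + 2).
The right side is L{cos(3*t)} = s/(s^2 + 9).
So (s^2 + s - 6)Y = s/(s^2 + 9) + (-s + 2).
Divide through and combine into a single rational function.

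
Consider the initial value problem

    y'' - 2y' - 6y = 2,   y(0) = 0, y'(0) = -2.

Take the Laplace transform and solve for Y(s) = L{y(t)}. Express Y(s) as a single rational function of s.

Y(s) = (-2*s + 2)/(s^3 - 2*s^2 - 6*s)

Laplace-transform each side.
Using L{y''} = s^2 Y - s·y(0) - y'(0) and L{y'} = sY - y(0), with y(0) = 0, y'(0) = -2, the left side becomes (s^2 - 2*s - 6)Y - (-2).
The right side is L{2} = 2/s.
So (s^2 - 2*s - 6)Y = 2/s + (-2).
Solve for Y(s) and write it as one ratio of polynomials.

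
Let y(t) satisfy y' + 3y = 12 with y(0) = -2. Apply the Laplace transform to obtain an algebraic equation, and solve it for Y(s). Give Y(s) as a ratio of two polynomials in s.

Transform both sides with L{·}.
With L{y'} = sY - y(0) = sY - (-2): the LHS transforms to (s + 3)Y - (-2).
The right side is L{12} = 12/s.
So (s + 3)Y = 12/s + (-2).
Divide through and combine into a single rational function.

Y(s) = (-2*s + 12)/(s^2 + 3*s)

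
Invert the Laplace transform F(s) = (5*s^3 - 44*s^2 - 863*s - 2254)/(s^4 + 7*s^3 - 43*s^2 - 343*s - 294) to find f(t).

f(t) = -6*exp(7*t) + 6*exp(-t) + 4*exp(-6*t) + exp(-7*t)

Factor the denominator: s^4 + 7*s^3 - 43*s^2 - 343*s - 294 = (s - 7)*(s + 1)*(s + 6)*(s + 7).
Partial fraction decomposition gives [-6/(s - 7)] + [1/(s + 7)] + [6/(s + 1)] + [4/(s + 6)].
Invert each term: -6/(s - 7) ↔ -6e^(7t); 1/(s + 7) ↔ e^(-7t); 6/(s + 1) ↔ 6e^(-t); 4/(s + 6) ↔ 4e^(-6t).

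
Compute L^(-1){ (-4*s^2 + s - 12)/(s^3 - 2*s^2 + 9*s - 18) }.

Factor the denominator: s^3 - 2*s^2 + 9*s - 18 = (s - 2)*(s^2 + 9).
Partial fraction decomposition gives [-2/(s - 2)] + [-2*s/(s^2 + 9)] + [-3/(s^2 + 9)].
Invert each term: -2/(s - 2) ↔ -2e^(2t); -2·s/(s^2 + 9) ↔ -2cos(3t); -1·3/(s^2 + 9) ↔ -sin(3t).

-2*exp(2*t) - sin(3*t) - 2*cos(3*t)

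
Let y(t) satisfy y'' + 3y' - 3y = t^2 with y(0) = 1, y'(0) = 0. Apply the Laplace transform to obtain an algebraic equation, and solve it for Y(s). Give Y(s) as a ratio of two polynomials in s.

Transform both sides with L{·}.
The derivative rules (L{y''} = s^2 Y - s·y(0) - y'(0) and L{y'} = sY - y(0), with y(0) = 1, y'(0) = 0) turn the left side into (s^2 + 3*s - 3)Y - (s + 3).
The right side is L{t^2} = 2/s^3.
So (s^2 + 3*s - 3)Y = 2/s^3 + (s + 3).
Isolate Y and clear denominators.

Y(s) = (s^4 + 3*s^3 + 2)/(s^5 + 3*s^4 - 3*s^3)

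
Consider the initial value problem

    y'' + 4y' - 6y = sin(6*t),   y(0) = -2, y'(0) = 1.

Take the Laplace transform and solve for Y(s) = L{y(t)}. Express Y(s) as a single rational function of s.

Y(s) = (-2*s^3 - 7*s^2 - 72*s - 246)/(s^4 + 4*s^3 + 30*s^2 + 144*s - 216)

Laplace-transform each side.
Using L{y''} = s^2 Y - s·y(0) - y'(0) and L{y'} = sY - y(0), with y(0) = -2, y'(0) = 1, the left side becomes (s^2 + 4*s - 6)Y - (-2*s - 7).
The right side is L{sin(6*t)} = 6/(s^2 + 36).
So (s^2 + 4*s - 6)Y = 6/(s^2 + 36) + (-2*s - 7).
Divide through and combine into a single rational function.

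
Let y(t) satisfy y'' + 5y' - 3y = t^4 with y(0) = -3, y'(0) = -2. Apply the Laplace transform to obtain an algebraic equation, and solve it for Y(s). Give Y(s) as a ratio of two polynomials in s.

Laplace-transform each side.
Using L{y''} = s^2 Y - s·y(0) - y'(0) and L{y'} = sY - y(0), with y(0) = -3, y'(0) = -2, the left side becomes (s^2 + 5*s - 3)Y - (-3*s - 17).
The right side is L{t^4} = 24/s^5.
So (s^2 + 5*s - 3)Y = 24/s^5 + (-3*s - 17).
Isolate Y and clear denominators.

Y(s) = (-3*s^6 - 17*s^5 + 24)/(s^7 + 5*s^6 - 3*s^5)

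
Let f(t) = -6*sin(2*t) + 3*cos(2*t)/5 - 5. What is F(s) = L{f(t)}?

Apply the Laplace transform termwise.
(3/5)·[L{cos(2t)} = s/(s^2 + 4)]; (-6)·[L{sin(2t)} = 2/(s^2 + 4)]; L{-5} = -5/s.

F(s) = 3*s/(5*(s^2 + 4)) - 12/(s^2 + 4) - 5/s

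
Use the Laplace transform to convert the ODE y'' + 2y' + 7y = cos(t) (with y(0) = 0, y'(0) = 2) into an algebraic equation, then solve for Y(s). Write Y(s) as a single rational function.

Laplace-transform each side.
With L{y''} = s^2 Y - s·y(0) - y'(0) and L{y'} = sY - y(0), with y(0) = 0, y'(0) = 2: the LHS transforms to (s^2 + 2*s + 7)Y - (2).
The right side is L{cos(t)} = s/(s^2 + 1).
So (s^2 + 2*s + 7)Y = s/(s^2 + 1) + (2).
Isolate Y and clear denominators.

Y(s) = (2*s^2 + s + 2)/(s^4 + 2*s^3 + 8*s^2 + 2*s + 7)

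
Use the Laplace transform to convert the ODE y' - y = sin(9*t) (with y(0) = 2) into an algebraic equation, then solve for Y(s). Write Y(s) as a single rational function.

Y(s) = (2*s^2 + 171)/(s^3 - s^2 + 81*s - 81)

Take the Laplace transform of both sides.
The derivative rules (L{y'} = sY - y(0) = sY - 2) turn the left side into (s - 1)Y - (2).
The right side is L{sin(9*t)} = 9/(s^2 + 81).
So (s - 1)Y = 9/(s^2 + 81) + (2).
Divide through and combine into a single rational function.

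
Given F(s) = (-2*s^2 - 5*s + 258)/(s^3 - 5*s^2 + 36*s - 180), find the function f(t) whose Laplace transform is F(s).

Factor the denominator: s^3 - 5*s^2 + 36*s - 180 = (s - 5)*(s^2 + 36).
Partial fraction decomposition gives [3/(s - 5)] + [-5*s/(s^2 + 36)] + [-30/(s^2 + 36)].
Invert each term: 3/(s - 5) ↔ 3e^(5t); -5·s/(s^2 + 36) ↔ -5cos(6t); -5·6/(s^2 + 36) ↔ -5sin(6t).

f(t) = 3*exp(5*t) - 5*sin(6*t) - 5*cos(6*t)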